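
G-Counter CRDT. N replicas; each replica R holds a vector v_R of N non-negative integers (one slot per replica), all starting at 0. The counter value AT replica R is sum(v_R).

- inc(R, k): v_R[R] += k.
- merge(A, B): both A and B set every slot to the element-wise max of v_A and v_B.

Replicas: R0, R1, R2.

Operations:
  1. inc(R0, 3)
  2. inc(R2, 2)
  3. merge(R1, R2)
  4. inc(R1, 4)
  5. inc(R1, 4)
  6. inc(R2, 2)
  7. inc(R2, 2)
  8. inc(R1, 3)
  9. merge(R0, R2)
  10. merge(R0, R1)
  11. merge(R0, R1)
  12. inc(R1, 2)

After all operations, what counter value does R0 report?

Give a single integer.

Op 1: inc R0 by 3 -> R0=(3,0,0) value=3
Op 2: inc R2 by 2 -> R2=(0,0,2) value=2
Op 3: merge R1<->R2 -> R1=(0,0,2) R2=(0,0,2)
Op 4: inc R1 by 4 -> R1=(0,4,2) value=6
Op 5: inc R1 by 4 -> R1=(0,8,2) value=10
Op 6: inc R2 by 2 -> R2=(0,0,4) value=4
Op 7: inc R2 by 2 -> R2=(0,0,6) value=6
Op 8: inc R1 by 3 -> R1=(0,11,2) value=13
Op 9: merge R0<->R2 -> R0=(3,0,6) R2=(3,0,6)
Op 10: merge R0<->R1 -> R0=(3,11,6) R1=(3,11,6)
Op 11: merge R0<->R1 -> R0=(3,11,6) R1=(3,11,6)
Op 12: inc R1 by 2 -> R1=(3,13,6) value=22

Answer: 20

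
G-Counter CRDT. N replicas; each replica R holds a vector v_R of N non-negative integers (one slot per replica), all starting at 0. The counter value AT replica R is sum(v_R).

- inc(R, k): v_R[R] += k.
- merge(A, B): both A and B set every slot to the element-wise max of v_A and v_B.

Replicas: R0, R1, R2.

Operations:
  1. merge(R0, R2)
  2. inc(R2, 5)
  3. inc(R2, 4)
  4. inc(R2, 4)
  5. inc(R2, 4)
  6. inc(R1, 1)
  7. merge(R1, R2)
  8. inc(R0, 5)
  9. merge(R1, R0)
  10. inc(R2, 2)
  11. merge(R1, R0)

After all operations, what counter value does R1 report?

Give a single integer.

Op 1: merge R0<->R2 -> R0=(0,0,0) R2=(0,0,0)
Op 2: inc R2 by 5 -> R2=(0,0,5) value=5
Op 3: inc R2 by 4 -> R2=(0,0,9) value=9
Op 4: inc R2 by 4 -> R2=(0,0,13) value=13
Op 5: inc R2 by 4 -> R2=(0,0,17) value=17
Op 6: inc R1 by 1 -> R1=(0,1,0) value=1
Op 7: merge R1<->R2 -> R1=(0,1,17) R2=(0,1,17)
Op 8: inc R0 by 5 -> R0=(5,0,0) value=5
Op 9: merge R1<->R0 -> R1=(5,1,17) R0=(5,1,17)
Op 10: inc R2 by 2 -> R2=(0,1,19) value=20
Op 11: merge R1<->R0 -> R1=(5,1,17) R0=(5,1,17)

Answer: 23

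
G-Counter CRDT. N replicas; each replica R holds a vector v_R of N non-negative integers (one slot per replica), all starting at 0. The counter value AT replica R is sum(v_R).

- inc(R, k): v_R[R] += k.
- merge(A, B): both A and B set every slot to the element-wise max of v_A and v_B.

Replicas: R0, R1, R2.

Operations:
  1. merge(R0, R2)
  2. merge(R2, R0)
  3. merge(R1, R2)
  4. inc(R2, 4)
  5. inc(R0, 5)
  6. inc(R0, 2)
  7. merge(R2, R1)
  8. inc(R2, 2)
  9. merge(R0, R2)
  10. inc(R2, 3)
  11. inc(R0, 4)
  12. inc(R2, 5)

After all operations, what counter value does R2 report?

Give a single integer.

Answer: 21

Derivation:
Op 1: merge R0<->R2 -> R0=(0,0,0) R2=(0,0,0)
Op 2: merge R2<->R0 -> R2=(0,0,0) R0=(0,0,0)
Op 3: merge R1<->R2 -> R1=(0,0,0) R2=(0,0,0)
Op 4: inc R2 by 4 -> R2=(0,0,4) value=4
Op 5: inc R0 by 5 -> R0=(5,0,0) value=5
Op 6: inc R0 by 2 -> R0=(7,0,0) value=7
Op 7: merge R2<->R1 -> R2=(0,0,4) R1=(0,0,4)
Op 8: inc R2 by 2 -> R2=(0,0,6) value=6
Op 9: merge R0<->R2 -> R0=(7,0,6) R2=(7,0,6)
Op 10: inc R2 by 3 -> R2=(7,0,9) value=16
Op 11: inc R0 by 4 -> R0=(11,0,6) value=17
Op 12: inc R2 by 5 -> R2=(7,0,14) value=21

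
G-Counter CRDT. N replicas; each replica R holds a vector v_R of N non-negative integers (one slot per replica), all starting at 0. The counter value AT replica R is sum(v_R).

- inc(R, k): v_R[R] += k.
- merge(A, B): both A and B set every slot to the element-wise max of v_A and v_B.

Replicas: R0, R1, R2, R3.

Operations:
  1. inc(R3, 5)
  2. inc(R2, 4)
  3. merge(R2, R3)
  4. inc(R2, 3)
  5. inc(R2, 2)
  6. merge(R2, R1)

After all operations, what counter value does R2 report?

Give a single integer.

Answer: 14

Derivation:
Op 1: inc R3 by 5 -> R3=(0,0,0,5) value=5
Op 2: inc R2 by 4 -> R2=(0,0,4,0) value=4
Op 3: merge R2<->R3 -> R2=(0,0,4,5) R3=(0,0,4,5)
Op 4: inc R2 by 3 -> R2=(0,0,7,5) value=12
Op 5: inc R2 by 2 -> R2=(0,0,9,5) value=14
Op 6: merge R2<->R1 -> R2=(0,0,9,5) R1=(0,0,9,5)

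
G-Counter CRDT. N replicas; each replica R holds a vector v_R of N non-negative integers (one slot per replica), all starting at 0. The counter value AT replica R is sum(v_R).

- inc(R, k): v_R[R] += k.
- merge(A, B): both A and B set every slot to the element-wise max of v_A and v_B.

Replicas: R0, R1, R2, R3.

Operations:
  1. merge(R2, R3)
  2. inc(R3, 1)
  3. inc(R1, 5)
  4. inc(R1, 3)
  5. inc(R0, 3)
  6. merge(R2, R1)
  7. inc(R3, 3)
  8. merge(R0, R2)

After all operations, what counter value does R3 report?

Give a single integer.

Answer: 4

Derivation:
Op 1: merge R2<->R3 -> R2=(0,0,0,0) R3=(0,0,0,0)
Op 2: inc R3 by 1 -> R3=(0,0,0,1) value=1
Op 3: inc R1 by 5 -> R1=(0,5,0,0) value=5
Op 4: inc R1 by 3 -> R1=(0,8,0,0) value=8
Op 5: inc R0 by 3 -> R0=(3,0,0,0) value=3
Op 6: merge R2<->R1 -> R2=(0,8,0,0) R1=(0,8,0,0)
Op 7: inc R3 by 3 -> R3=(0,0,0,4) value=4
Op 8: merge R0<->R2 -> R0=(3,8,0,0) R2=(3,8,0,0)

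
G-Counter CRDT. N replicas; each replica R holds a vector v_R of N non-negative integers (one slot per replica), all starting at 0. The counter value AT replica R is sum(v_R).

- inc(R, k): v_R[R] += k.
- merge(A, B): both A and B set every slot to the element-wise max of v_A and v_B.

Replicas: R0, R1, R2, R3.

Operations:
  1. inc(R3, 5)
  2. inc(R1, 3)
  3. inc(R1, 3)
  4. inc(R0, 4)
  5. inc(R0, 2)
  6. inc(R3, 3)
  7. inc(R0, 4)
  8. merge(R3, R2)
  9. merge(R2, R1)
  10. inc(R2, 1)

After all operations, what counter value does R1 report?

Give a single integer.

Op 1: inc R3 by 5 -> R3=(0,0,0,5) value=5
Op 2: inc R1 by 3 -> R1=(0,3,0,0) value=3
Op 3: inc R1 by 3 -> R1=(0,6,0,0) value=6
Op 4: inc R0 by 4 -> R0=(4,0,0,0) value=4
Op 5: inc R0 by 2 -> R0=(6,0,0,0) value=6
Op 6: inc R3 by 3 -> R3=(0,0,0,8) value=8
Op 7: inc R0 by 4 -> R0=(10,0,0,0) value=10
Op 8: merge R3<->R2 -> R3=(0,0,0,8) R2=(0,0,0,8)
Op 9: merge R2<->R1 -> R2=(0,6,0,8) R1=(0,6,0,8)
Op 10: inc R2 by 1 -> R2=(0,6,1,8) value=15

Answer: 14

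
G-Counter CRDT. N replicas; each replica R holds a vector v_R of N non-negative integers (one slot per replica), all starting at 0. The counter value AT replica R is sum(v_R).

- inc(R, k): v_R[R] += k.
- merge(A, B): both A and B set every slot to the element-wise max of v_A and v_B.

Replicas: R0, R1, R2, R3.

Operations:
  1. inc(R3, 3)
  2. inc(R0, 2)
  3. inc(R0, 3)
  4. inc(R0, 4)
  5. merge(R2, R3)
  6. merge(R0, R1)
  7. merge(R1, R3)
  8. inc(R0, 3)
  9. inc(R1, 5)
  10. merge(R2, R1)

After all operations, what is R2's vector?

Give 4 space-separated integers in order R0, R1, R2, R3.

Op 1: inc R3 by 3 -> R3=(0,0,0,3) value=3
Op 2: inc R0 by 2 -> R0=(2,0,0,0) value=2
Op 3: inc R0 by 3 -> R0=(5,0,0,0) value=5
Op 4: inc R0 by 4 -> R0=(9,0,0,0) value=9
Op 5: merge R2<->R3 -> R2=(0,0,0,3) R3=(0,0,0,3)
Op 6: merge R0<->R1 -> R0=(9,0,0,0) R1=(9,0,0,0)
Op 7: merge R1<->R3 -> R1=(9,0,0,3) R3=(9,0,0,3)
Op 8: inc R0 by 3 -> R0=(12,0,0,0) value=12
Op 9: inc R1 by 5 -> R1=(9,5,0,3) value=17
Op 10: merge R2<->R1 -> R2=(9,5,0,3) R1=(9,5,0,3)

Answer: 9 5 0 3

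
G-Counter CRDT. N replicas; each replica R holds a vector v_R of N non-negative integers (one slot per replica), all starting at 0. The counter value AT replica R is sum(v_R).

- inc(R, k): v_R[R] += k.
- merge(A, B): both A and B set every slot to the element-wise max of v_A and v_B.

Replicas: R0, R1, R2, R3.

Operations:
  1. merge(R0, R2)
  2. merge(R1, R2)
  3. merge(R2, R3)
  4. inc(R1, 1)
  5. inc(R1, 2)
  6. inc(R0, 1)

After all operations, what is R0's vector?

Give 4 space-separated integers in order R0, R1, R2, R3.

Op 1: merge R0<->R2 -> R0=(0,0,0,0) R2=(0,0,0,0)
Op 2: merge R1<->R2 -> R1=(0,0,0,0) R2=(0,0,0,0)
Op 3: merge R2<->R3 -> R2=(0,0,0,0) R3=(0,0,0,0)
Op 4: inc R1 by 1 -> R1=(0,1,0,0) value=1
Op 5: inc R1 by 2 -> R1=(0,3,0,0) value=3
Op 6: inc R0 by 1 -> R0=(1,0,0,0) value=1

Answer: 1 0 0 0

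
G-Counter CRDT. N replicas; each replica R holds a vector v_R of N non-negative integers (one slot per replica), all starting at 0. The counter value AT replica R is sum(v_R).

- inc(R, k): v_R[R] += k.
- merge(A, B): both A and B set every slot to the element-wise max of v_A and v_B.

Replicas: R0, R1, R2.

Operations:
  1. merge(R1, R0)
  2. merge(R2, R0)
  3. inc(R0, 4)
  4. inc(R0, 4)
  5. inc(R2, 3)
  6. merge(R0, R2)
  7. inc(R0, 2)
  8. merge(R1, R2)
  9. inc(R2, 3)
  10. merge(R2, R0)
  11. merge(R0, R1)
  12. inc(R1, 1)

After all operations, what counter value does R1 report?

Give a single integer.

Op 1: merge R1<->R0 -> R1=(0,0,0) R0=(0,0,0)
Op 2: merge R2<->R0 -> R2=(0,0,0) R0=(0,0,0)
Op 3: inc R0 by 4 -> R0=(4,0,0) value=4
Op 4: inc R0 by 4 -> R0=(8,0,0) value=8
Op 5: inc R2 by 3 -> R2=(0,0,3) value=3
Op 6: merge R0<->R2 -> R0=(8,0,3) R2=(8,0,3)
Op 7: inc R0 by 2 -> R0=(10,0,3) value=13
Op 8: merge R1<->R2 -> R1=(8,0,3) R2=(8,0,3)
Op 9: inc R2 by 3 -> R2=(8,0,6) value=14
Op 10: merge R2<->R0 -> R2=(10,0,6) R0=(10,0,6)
Op 11: merge R0<->R1 -> R0=(10,0,6) R1=(10,0,6)
Op 12: inc R1 by 1 -> R1=(10,1,6) value=17

Answer: 17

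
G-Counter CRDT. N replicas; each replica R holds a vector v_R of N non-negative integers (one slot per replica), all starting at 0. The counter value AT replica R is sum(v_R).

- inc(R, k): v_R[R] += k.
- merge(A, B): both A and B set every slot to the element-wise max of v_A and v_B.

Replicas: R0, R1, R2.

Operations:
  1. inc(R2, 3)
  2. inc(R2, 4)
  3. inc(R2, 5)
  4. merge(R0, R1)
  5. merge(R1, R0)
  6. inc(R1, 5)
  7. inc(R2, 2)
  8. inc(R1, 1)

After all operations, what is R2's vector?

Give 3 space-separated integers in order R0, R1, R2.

Op 1: inc R2 by 3 -> R2=(0,0,3) value=3
Op 2: inc R2 by 4 -> R2=(0,0,7) value=7
Op 3: inc R2 by 5 -> R2=(0,0,12) value=12
Op 4: merge R0<->R1 -> R0=(0,0,0) R1=(0,0,0)
Op 5: merge R1<->R0 -> R1=(0,0,0) R0=(0,0,0)
Op 6: inc R1 by 5 -> R1=(0,5,0) value=5
Op 7: inc R2 by 2 -> R2=(0,0,14) value=14
Op 8: inc R1 by 1 -> R1=(0,6,0) value=6

Answer: 0 0 14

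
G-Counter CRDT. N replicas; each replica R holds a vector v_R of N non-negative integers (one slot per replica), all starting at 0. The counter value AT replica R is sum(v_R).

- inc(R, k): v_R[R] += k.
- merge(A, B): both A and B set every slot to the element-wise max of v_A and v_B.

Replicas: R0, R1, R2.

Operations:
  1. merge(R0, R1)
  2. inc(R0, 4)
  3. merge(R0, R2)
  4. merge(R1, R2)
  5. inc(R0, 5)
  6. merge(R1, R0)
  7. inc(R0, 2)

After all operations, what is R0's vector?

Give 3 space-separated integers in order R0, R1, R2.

Op 1: merge R0<->R1 -> R0=(0,0,0) R1=(0,0,0)
Op 2: inc R0 by 4 -> R0=(4,0,0) value=4
Op 3: merge R0<->R2 -> R0=(4,0,0) R2=(4,0,0)
Op 4: merge R1<->R2 -> R1=(4,0,0) R2=(4,0,0)
Op 5: inc R0 by 5 -> R0=(9,0,0) value=9
Op 6: merge R1<->R0 -> R1=(9,0,0) R0=(9,0,0)
Op 7: inc R0 by 2 -> R0=(11,0,0) value=11

Answer: 11 0 0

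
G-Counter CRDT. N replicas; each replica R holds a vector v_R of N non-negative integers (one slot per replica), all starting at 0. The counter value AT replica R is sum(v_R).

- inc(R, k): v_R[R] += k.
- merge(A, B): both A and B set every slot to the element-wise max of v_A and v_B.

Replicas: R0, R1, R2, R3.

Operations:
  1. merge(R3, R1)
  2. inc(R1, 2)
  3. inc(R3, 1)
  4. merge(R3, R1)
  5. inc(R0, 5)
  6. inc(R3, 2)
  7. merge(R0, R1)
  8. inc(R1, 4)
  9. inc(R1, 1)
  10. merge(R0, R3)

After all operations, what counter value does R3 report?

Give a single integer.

Op 1: merge R3<->R1 -> R3=(0,0,0,0) R1=(0,0,0,0)
Op 2: inc R1 by 2 -> R1=(0,2,0,0) value=2
Op 3: inc R3 by 1 -> R3=(0,0,0,1) value=1
Op 4: merge R3<->R1 -> R3=(0,2,0,1) R1=(0,2,0,1)
Op 5: inc R0 by 5 -> R0=(5,0,0,0) value=5
Op 6: inc R3 by 2 -> R3=(0,2,0,3) value=5
Op 7: merge R0<->R1 -> R0=(5,2,0,1) R1=(5,2,0,1)
Op 8: inc R1 by 4 -> R1=(5,6,0,1) value=12
Op 9: inc R1 by 1 -> R1=(5,7,0,1) value=13
Op 10: merge R0<->R3 -> R0=(5,2,0,3) R3=(5,2,0,3)

Answer: 10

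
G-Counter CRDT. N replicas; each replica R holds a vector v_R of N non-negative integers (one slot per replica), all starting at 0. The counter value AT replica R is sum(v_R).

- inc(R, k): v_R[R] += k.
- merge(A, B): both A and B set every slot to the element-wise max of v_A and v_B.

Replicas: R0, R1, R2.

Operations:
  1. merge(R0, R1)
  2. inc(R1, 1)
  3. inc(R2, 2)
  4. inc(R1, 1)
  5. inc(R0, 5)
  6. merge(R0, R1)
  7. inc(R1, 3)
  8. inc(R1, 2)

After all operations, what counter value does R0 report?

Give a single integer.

Answer: 7

Derivation:
Op 1: merge R0<->R1 -> R0=(0,0,0) R1=(0,0,0)
Op 2: inc R1 by 1 -> R1=(0,1,0) value=1
Op 3: inc R2 by 2 -> R2=(0,0,2) value=2
Op 4: inc R1 by 1 -> R1=(0,2,0) value=2
Op 5: inc R0 by 5 -> R0=(5,0,0) value=5
Op 6: merge R0<->R1 -> R0=(5,2,0) R1=(5,2,0)
Op 7: inc R1 by 3 -> R1=(5,5,0) value=10
Op 8: inc R1 by 2 -> R1=(5,7,0) value=12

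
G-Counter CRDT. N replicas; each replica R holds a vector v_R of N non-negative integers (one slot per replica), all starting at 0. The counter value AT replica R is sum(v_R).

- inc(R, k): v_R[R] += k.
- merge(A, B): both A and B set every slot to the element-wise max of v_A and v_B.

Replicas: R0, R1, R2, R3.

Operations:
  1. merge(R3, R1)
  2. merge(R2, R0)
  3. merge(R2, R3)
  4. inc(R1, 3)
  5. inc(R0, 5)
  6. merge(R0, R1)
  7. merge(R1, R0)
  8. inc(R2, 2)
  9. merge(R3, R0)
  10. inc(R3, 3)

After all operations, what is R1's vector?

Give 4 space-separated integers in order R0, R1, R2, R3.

Op 1: merge R3<->R1 -> R3=(0,0,0,0) R1=(0,0,0,0)
Op 2: merge R2<->R0 -> R2=(0,0,0,0) R0=(0,0,0,0)
Op 3: merge R2<->R3 -> R2=(0,0,0,0) R3=(0,0,0,0)
Op 4: inc R1 by 3 -> R1=(0,3,0,0) value=3
Op 5: inc R0 by 5 -> R0=(5,0,0,0) value=5
Op 6: merge R0<->R1 -> R0=(5,3,0,0) R1=(5,3,0,0)
Op 7: merge R1<->R0 -> R1=(5,3,0,0) R0=(5,3,0,0)
Op 8: inc R2 by 2 -> R2=(0,0,2,0) value=2
Op 9: merge R3<->R0 -> R3=(5,3,0,0) R0=(5,3,0,0)
Op 10: inc R3 by 3 -> R3=(5,3,0,3) value=11

Answer: 5 3 0 0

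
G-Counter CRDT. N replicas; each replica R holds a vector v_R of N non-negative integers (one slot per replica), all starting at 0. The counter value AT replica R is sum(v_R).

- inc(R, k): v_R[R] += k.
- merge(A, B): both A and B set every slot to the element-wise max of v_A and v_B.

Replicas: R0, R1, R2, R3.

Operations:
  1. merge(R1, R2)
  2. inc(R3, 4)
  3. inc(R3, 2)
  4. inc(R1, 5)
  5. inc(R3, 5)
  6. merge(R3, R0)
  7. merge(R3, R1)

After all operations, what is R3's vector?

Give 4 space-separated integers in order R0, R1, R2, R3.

Answer: 0 5 0 11

Derivation:
Op 1: merge R1<->R2 -> R1=(0,0,0,0) R2=(0,0,0,0)
Op 2: inc R3 by 4 -> R3=(0,0,0,4) value=4
Op 3: inc R3 by 2 -> R3=(0,0,0,6) value=6
Op 4: inc R1 by 5 -> R1=(0,5,0,0) value=5
Op 5: inc R3 by 5 -> R3=(0,0,0,11) value=11
Op 6: merge R3<->R0 -> R3=(0,0,0,11) R0=(0,0,0,11)
Op 7: merge R3<->R1 -> R3=(0,5,0,11) R1=(0,5,0,11)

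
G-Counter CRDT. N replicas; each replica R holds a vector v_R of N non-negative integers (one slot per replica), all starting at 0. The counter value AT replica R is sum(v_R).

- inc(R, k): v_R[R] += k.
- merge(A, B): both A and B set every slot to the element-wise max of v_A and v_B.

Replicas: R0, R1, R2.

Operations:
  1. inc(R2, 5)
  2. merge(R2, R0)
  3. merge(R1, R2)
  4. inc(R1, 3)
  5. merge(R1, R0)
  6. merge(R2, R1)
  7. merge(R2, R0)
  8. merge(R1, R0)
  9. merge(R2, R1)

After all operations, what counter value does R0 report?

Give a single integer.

Op 1: inc R2 by 5 -> R2=(0,0,5) value=5
Op 2: merge R2<->R0 -> R2=(0,0,5) R0=(0,0,5)
Op 3: merge R1<->R2 -> R1=(0,0,5) R2=(0,0,5)
Op 4: inc R1 by 3 -> R1=(0,3,5) value=8
Op 5: merge R1<->R0 -> R1=(0,3,5) R0=(0,3,5)
Op 6: merge R2<->R1 -> R2=(0,3,5) R1=(0,3,5)
Op 7: merge R2<->R0 -> R2=(0,3,5) R0=(0,3,5)
Op 8: merge R1<->R0 -> R1=(0,3,5) R0=(0,3,5)
Op 9: merge R2<->R1 -> R2=(0,3,5) R1=(0,3,5)

Answer: 8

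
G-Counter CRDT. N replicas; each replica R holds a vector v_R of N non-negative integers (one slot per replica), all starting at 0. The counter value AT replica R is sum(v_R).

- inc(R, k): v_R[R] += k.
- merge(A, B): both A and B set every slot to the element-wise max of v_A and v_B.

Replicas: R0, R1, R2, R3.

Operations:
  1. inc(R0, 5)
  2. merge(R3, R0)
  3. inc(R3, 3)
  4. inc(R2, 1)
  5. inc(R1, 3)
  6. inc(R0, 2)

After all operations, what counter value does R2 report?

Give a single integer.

Answer: 1

Derivation:
Op 1: inc R0 by 5 -> R0=(5,0,0,0) value=5
Op 2: merge R3<->R0 -> R3=(5,0,0,0) R0=(5,0,0,0)
Op 3: inc R3 by 3 -> R3=(5,0,0,3) value=8
Op 4: inc R2 by 1 -> R2=(0,0,1,0) value=1
Op 5: inc R1 by 3 -> R1=(0,3,0,0) value=3
Op 6: inc R0 by 2 -> R0=(7,0,0,0) value=7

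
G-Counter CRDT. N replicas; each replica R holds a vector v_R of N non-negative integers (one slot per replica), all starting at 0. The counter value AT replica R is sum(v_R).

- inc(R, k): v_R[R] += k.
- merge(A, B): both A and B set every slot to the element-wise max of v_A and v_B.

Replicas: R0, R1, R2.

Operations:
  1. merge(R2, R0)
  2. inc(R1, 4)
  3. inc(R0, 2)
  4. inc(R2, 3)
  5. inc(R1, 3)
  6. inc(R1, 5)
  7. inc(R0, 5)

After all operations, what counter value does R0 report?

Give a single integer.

Answer: 7

Derivation:
Op 1: merge R2<->R0 -> R2=(0,0,0) R0=(0,0,0)
Op 2: inc R1 by 4 -> R1=(0,4,0) value=4
Op 3: inc R0 by 2 -> R0=(2,0,0) value=2
Op 4: inc R2 by 3 -> R2=(0,0,3) value=3
Op 5: inc R1 by 3 -> R1=(0,7,0) value=7
Op 6: inc R1 by 5 -> R1=(0,12,0) value=12
Op 7: inc R0 by 5 -> R0=(7,0,0) value=7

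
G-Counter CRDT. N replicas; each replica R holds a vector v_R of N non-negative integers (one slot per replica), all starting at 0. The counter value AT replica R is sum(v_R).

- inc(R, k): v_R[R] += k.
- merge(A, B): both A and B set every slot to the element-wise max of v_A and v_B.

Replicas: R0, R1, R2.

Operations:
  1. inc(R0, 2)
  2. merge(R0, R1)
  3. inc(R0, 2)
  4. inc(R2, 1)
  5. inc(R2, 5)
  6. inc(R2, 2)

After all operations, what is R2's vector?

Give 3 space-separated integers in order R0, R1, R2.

Answer: 0 0 8

Derivation:
Op 1: inc R0 by 2 -> R0=(2,0,0) value=2
Op 2: merge R0<->R1 -> R0=(2,0,0) R1=(2,0,0)
Op 3: inc R0 by 2 -> R0=(4,0,0) value=4
Op 4: inc R2 by 1 -> R2=(0,0,1) value=1
Op 5: inc R2 by 5 -> R2=(0,0,6) value=6
Op 6: inc R2 by 2 -> R2=(0,0,8) value=8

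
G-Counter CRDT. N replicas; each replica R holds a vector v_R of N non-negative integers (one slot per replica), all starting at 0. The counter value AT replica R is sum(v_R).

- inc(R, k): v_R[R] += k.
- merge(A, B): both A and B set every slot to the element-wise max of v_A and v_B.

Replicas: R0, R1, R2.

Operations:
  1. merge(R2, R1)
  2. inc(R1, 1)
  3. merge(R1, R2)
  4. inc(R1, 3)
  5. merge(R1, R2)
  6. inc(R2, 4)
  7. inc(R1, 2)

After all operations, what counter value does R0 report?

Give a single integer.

Op 1: merge R2<->R1 -> R2=(0,0,0) R1=(0,0,0)
Op 2: inc R1 by 1 -> R1=(0,1,0) value=1
Op 3: merge R1<->R2 -> R1=(0,1,0) R2=(0,1,0)
Op 4: inc R1 by 3 -> R1=(0,4,0) value=4
Op 5: merge R1<->R2 -> R1=(0,4,0) R2=(0,4,0)
Op 6: inc R2 by 4 -> R2=(0,4,4) value=8
Op 7: inc R1 by 2 -> R1=(0,6,0) value=6

Answer: 0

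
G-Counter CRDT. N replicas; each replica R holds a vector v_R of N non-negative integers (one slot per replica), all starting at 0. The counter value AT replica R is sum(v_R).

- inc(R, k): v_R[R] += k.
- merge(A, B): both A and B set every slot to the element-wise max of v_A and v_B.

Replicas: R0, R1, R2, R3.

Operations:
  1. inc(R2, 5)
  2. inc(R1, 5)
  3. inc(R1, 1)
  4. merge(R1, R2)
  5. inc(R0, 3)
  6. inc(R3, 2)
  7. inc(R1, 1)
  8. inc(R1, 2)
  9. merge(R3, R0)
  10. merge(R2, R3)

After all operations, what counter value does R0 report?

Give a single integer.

Answer: 5

Derivation:
Op 1: inc R2 by 5 -> R2=(0,0,5,0) value=5
Op 2: inc R1 by 5 -> R1=(0,5,0,0) value=5
Op 3: inc R1 by 1 -> R1=(0,6,0,0) value=6
Op 4: merge R1<->R2 -> R1=(0,6,5,0) R2=(0,6,5,0)
Op 5: inc R0 by 3 -> R0=(3,0,0,0) value=3
Op 6: inc R3 by 2 -> R3=(0,0,0,2) value=2
Op 7: inc R1 by 1 -> R1=(0,7,5,0) value=12
Op 8: inc R1 by 2 -> R1=(0,9,5,0) value=14
Op 9: merge R3<->R0 -> R3=(3,0,0,2) R0=(3,0,0,2)
Op 10: merge R2<->R3 -> R2=(3,6,5,2) R3=(3,6,5,2)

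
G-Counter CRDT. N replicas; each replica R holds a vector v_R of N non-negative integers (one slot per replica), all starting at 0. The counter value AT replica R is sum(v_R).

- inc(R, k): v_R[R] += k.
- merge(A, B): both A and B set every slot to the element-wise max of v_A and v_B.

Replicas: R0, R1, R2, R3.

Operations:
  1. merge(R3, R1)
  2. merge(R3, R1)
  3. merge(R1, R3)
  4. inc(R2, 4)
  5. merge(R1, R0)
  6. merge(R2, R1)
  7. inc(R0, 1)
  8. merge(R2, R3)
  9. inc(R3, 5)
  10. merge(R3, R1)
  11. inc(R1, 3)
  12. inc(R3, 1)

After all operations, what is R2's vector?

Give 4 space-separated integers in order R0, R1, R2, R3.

Op 1: merge R3<->R1 -> R3=(0,0,0,0) R1=(0,0,0,0)
Op 2: merge R3<->R1 -> R3=(0,0,0,0) R1=(0,0,0,0)
Op 3: merge R1<->R3 -> R1=(0,0,0,0) R3=(0,0,0,0)
Op 4: inc R2 by 4 -> R2=(0,0,4,0) value=4
Op 5: merge R1<->R0 -> R1=(0,0,0,0) R0=(0,0,0,0)
Op 6: merge R2<->R1 -> R2=(0,0,4,0) R1=(0,0,4,0)
Op 7: inc R0 by 1 -> R0=(1,0,0,0) value=1
Op 8: merge R2<->R3 -> R2=(0,0,4,0) R3=(0,0,4,0)
Op 9: inc R3 by 5 -> R3=(0,0,4,5) value=9
Op 10: merge R3<->R1 -> R3=(0,0,4,5) R1=(0,0,4,5)
Op 11: inc R1 by 3 -> R1=(0,3,4,5) value=12
Op 12: inc R3 by 1 -> R3=(0,0,4,6) value=10

Answer: 0 0 4 0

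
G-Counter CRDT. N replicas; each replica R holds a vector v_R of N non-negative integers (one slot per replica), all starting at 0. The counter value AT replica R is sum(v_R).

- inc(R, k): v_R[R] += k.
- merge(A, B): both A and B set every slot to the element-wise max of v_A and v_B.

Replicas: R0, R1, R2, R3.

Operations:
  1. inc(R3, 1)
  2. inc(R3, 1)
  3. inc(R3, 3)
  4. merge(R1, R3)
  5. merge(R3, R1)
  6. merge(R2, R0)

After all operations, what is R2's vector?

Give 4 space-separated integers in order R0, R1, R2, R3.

Op 1: inc R3 by 1 -> R3=(0,0,0,1) value=1
Op 2: inc R3 by 1 -> R3=(0,0,0,2) value=2
Op 3: inc R3 by 3 -> R3=(0,0,0,5) value=5
Op 4: merge R1<->R3 -> R1=(0,0,0,5) R3=(0,0,0,5)
Op 5: merge R3<->R1 -> R3=(0,0,0,5) R1=(0,0,0,5)
Op 6: merge R2<->R0 -> R2=(0,0,0,0) R0=(0,0,0,0)

Answer: 0 0 0 0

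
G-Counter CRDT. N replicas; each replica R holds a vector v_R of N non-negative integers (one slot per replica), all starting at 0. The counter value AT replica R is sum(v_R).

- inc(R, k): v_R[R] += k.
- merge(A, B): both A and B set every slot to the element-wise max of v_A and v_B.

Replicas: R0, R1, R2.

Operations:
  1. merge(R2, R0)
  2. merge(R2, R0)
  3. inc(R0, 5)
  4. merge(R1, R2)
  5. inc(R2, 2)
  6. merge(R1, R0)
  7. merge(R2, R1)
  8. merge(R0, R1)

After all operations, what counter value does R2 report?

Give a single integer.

Op 1: merge R2<->R0 -> R2=(0,0,0) R0=(0,0,0)
Op 2: merge R2<->R0 -> R2=(0,0,0) R0=(0,0,0)
Op 3: inc R0 by 5 -> R0=(5,0,0) value=5
Op 4: merge R1<->R2 -> R1=(0,0,0) R2=(0,0,0)
Op 5: inc R2 by 2 -> R2=(0,0,2) value=2
Op 6: merge R1<->R0 -> R1=(5,0,0) R0=(5,0,0)
Op 7: merge R2<->R1 -> R2=(5,0,2) R1=(5,0,2)
Op 8: merge R0<->R1 -> R0=(5,0,2) R1=(5,0,2)

Answer: 7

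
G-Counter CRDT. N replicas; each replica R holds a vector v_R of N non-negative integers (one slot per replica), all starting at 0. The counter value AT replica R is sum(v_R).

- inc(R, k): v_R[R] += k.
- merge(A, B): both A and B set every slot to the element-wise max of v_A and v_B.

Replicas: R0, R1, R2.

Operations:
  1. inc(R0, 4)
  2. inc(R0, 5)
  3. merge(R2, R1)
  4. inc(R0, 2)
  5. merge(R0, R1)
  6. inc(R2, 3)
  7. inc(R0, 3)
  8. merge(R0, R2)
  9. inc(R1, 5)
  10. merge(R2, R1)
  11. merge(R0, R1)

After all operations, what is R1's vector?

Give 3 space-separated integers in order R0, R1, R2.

Answer: 14 5 3

Derivation:
Op 1: inc R0 by 4 -> R0=(4,0,0) value=4
Op 2: inc R0 by 5 -> R0=(9,0,0) value=9
Op 3: merge R2<->R1 -> R2=(0,0,0) R1=(0,0,0)
Op 4: inc R0 by 2 -> R0=(11,0,0) value=11
Op 5: merge R0<->R1 -> R0=(11,0,0) R1=(11,0,0)
Op 6: inc R2 by 3 -> R2=(0,0,3) value=3
Op 7: inc R0 by 3 -> R0=(14,0,0) value=14
Op 8: merge R0<->R2 -> R0=(14,0,3) R2=(14,0,3)
Op 9: inc R1 by 5 -> R1=(11,5,0) value=16
Op 10: merge R2<->R1 -> R2=(14,5,3) R1=(14,5,3)
Op 11: merge R0<->R1 -> R0=(14,5,3) R1=(14,5,3)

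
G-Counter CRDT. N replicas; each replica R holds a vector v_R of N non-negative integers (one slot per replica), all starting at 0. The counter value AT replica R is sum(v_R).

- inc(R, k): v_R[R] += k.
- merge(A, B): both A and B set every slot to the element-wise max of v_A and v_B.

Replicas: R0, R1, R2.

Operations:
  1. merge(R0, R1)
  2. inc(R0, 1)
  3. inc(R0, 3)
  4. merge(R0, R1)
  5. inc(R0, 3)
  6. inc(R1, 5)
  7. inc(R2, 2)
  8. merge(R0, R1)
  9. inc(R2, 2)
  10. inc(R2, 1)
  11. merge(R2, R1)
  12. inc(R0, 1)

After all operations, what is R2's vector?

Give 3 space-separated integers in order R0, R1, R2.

Answer: 7 5 5

Derivation:
Op 1: merge R0<->R1 -> R0=(0,0,0) R1=(0,0,0)
Op 2: inc R0 by 1 -> R0=(1,0,0) value=1
Op 3: inc R0 by 3 -> R0=(4,0,0) value=4
Op 4: merge R0<->R1 -> R0=(4,0,0) R1=(4,0,0)
Op 5: inc R0 by 3 -> R0=(7,0,0) value=7
Op 6: inc R1 by 5 -> R1=(4,5,0) value=9
Op 7: inc R2 by 2 -> R2=(0,0,2) value=2
Op 8: merge R0<->R1 -> R0=(7,5,0) R1=(7,5,0)
Op 9: inc R2 by 2 -> R2=(0,0,4) value=4
Op 10: inc R2 by 1 -> R2=(0,0,5) value=5
Op 11: merge R2<->R1 -> R2=(7,5,5) R1=(7,5,5)
Op 12: inc R0 by 1 -> R0=(8,5,0) value=13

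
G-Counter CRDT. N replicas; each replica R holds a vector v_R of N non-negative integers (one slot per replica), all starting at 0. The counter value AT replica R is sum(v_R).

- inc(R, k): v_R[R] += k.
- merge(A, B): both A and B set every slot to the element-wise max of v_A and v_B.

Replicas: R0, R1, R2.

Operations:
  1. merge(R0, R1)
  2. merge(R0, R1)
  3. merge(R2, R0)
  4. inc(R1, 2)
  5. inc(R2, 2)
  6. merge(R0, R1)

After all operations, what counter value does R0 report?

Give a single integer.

Answer: 2

Derivation:
Op 1: merge R0<->R1 -> R0=(0,0,0) R1=(0,0,0)
Op 2: merge R0<->R1 -> R0=(0,0,0) R1=(0,0,0)
Op 3: merge R2<->R0 -> R2=(0,0,0) R0=(0,0,0)
Op 4: inc R1 by 2 -> R1=(0,2,0) value=2
Op 5: inc R2 by 2 -> R2=(0,0,2) value=2
Op 6: merge R0<->R1 -> R0=(0,2,0) R1=(0,2,0)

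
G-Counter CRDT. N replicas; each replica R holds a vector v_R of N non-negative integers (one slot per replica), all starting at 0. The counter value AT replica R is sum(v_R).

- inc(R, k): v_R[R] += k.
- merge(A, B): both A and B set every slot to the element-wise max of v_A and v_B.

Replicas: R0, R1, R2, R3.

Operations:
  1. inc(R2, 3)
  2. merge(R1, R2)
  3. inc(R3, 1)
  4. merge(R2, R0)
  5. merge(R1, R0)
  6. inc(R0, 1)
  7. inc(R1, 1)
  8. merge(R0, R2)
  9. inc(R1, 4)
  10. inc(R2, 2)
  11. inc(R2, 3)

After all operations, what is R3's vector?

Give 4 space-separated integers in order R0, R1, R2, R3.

Op 1: inc R2 by 3 -> R2=(0,0,3,0) value=3
Op 2: merge R1<->R2 -> R1=(0,0,3,0) R2=(0,0,3,0)
Op 3: inc R3 by 1 -> R3=(0,0,0,1) value=1
Op 4: merge R2<->R0 -> R2=(0,0,3,0) R0=(0,0,3,0)
Op 5: merge R1<->R0 -> R1=(0,0,3,0) R0=(0,0,3,0)
Op 6: inc R0 by 1 -> R0=(1,0,3,0) value=4
Op 7: inc R1 by 1 -> R1=(0,1,3,0) value=4
Op 8: merge R0<->R2 -> R0=(1,0,3,0) R2=(1,0,3,0)
Op 9: inc R1 by 4 -> R1=(0,5,3,0) value=8
Op 10: inc R2 by 2 -> R2=(1,0,5,0) value=6
Op 11: inc R2 by 3 -> R2=(1,0,8,0) value=9

Answer: 0 0 0 1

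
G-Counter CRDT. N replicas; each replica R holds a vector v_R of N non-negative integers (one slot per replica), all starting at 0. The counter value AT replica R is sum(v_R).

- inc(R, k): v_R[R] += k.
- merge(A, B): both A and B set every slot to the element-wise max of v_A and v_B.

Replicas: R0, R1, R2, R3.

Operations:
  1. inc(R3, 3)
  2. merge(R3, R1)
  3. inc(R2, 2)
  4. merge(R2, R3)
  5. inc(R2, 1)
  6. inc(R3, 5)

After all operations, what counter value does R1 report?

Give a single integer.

Op 1: inc R3 by 3 -> R3=(0,0,0,3) value=3
Op 2: merge R3<->R1 -> R3=(0,0,0,3) R1=(0,0,0,3)
Op 3: inc R2 by 2 -> R2=(0,0,2,0) value=2
Op 4: merge R2<->R3 -> R2=(0,0,2,3) R3=(0,0,2,3)
Op 5: inc R2 by 1 -> R2=(0,0,3,3) value=6
Op 6: inc R3 by 5 -> R3=(0,0,2,8) value=10

Answer: 3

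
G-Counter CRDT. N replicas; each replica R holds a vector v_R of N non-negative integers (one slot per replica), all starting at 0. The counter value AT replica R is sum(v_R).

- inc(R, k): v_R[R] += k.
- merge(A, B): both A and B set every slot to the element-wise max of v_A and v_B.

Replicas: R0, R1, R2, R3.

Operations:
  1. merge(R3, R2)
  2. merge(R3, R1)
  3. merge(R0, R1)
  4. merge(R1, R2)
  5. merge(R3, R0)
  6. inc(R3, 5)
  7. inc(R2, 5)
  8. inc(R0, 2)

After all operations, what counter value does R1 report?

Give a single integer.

Answer: 0

Derivation:
Op 1: merge R3<->R2 -> R3=(0,0,0,0) R2=(0,0,0,0)
Op 2: merge R3<->R1 -> R3=(0,0,0,0) R1=(0,0,0,0)
Op 3: merge R0<->R1 -> R0=(0,0,0,0) R1=(0,0,0,0)
Op 4: merge R1<->R2 -> R1=(0,0,0,0) R2=(0,0,0,0)
Op 5: merge R3<->R0 -> R3=(0,0,0,0) R0=(0,0,0,0)
Op 6: inc R3 by 5 -> R3=(0,0,0,5) value=5
Op 7: inc R2 by 5 -> R2=(0,0,5,0) value=5
Op 8: inc R0 by 2 -> R0=(2,0,0,0) value=2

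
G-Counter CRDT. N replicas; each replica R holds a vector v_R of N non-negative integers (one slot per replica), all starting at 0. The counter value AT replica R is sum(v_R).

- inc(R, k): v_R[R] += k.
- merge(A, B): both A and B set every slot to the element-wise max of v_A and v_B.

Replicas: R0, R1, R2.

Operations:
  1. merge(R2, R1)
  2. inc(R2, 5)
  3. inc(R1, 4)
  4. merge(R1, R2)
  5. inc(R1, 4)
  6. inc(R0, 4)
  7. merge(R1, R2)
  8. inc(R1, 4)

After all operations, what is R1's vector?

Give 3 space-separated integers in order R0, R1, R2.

Answer: 0 12 5

Derivation:
Op 1: merge R2<->R1 -> R2=(0,0,0) R1=(0,0,0)
Op 2: inc R2 by 5 -> R2=(0,0,5) value=5
Op 3: inc R1 by 4 -> R1=(0,4,0) value=4
Op 4: merge R1<->R2 -> R1=(0,4,5) R2=(0,4,5)
Op 5: inc R1 by 4 -> R1=(0,8,5) value=13
Op 6: inc R0 by 4 -> R0=(4,0,0) value=4
Op 7: merge R1<->R2 -> R1=(0,8,5) R2=(0,8,5)
Op 8: inc R1 by 4 -> R1=(0,12,5) value=17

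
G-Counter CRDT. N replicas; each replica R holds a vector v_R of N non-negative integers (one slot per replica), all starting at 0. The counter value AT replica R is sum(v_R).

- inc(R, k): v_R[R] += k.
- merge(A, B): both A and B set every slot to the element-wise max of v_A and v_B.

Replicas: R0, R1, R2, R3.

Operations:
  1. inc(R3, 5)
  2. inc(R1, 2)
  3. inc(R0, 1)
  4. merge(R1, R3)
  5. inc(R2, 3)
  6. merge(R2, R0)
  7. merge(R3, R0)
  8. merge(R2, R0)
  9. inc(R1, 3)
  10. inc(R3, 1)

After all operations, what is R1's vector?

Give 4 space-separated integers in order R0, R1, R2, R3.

Op 1: inc R3 by 5 -> R3=(0,0,0,5) value=5
Op 2: inc R1 by 2 -> R1=(0,2,0,0) value=2
Op 3: inc R0 by 1 -> R0=(1,0,0,0) value=1
Op 4: merge R1<->R3 -> R1=(0,2,0,5) R3=(0,2,0,5)
Op 5: inc R2 by 3 -> R2=(0,0,3,0) value=3
Op 6: merge R2<->R0 -> R2=(1,0,3,0) R0=(1,0,3,0)
Op 7: merge R3<->R0 -> R3=(1,2,3,5) R0=(1,2,3,5)
Op 8: merge R2<->R0 -> R2=(1,2,3,5) R0=(1,2,3,5)
Op 9: inc R1 by 3 -> R1=(0,5,0,5) value=10
Op 10: inc R3 by 1 -> R3=(1,2,3,6) value=12

Answer: 0 5 0 5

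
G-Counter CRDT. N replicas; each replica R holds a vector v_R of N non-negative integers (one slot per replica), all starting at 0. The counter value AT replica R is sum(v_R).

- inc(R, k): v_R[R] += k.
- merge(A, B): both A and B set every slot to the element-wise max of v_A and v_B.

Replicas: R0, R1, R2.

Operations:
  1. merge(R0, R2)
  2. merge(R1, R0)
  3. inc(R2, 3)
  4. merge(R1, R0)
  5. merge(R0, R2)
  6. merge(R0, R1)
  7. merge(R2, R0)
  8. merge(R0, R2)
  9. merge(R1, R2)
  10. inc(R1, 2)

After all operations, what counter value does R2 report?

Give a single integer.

Op 1: merge R0<->R2 -> R0=(0,0,0) R2=(0,0,0)
Op 2: merge R1<->R0 -> R1=(0,0,0) R0=(0,0,0)
Op 3: inc R2 by 3 -> R2=(0,0,3) value=3
Op 4: merge R1<->R0 -> R1=(0,0,0) R0=(0,0,0)
Op 5: merge R0<->R2 -> R0=(0,0,3) R2=(0,0,3)
Op 6: merge R0<->R1 -> R0=(0,0,3) R1=(0,0,3)
Op 7: merge R2<->R0 -> R2=(0,0,3) R0=(0,0,3)
Op 8: merge R0<->R2 -> R0=(0,0,3) R2=(0,0,3)
Op 9: merge R1<->R2 -> R1=(0,0,3) R2=(0,0,3)
Op 10: inc R1 by 2 -> R1=(0,2,3) value=5

Answer: 3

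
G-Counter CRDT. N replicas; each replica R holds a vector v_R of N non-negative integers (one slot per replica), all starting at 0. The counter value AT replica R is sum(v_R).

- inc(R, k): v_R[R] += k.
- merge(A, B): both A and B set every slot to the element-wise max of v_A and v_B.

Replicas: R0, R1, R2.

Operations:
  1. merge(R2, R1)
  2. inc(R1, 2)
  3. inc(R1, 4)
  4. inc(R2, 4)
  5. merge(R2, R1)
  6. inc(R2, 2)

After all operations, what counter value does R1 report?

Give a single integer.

Answer: 10

Derivation:
Op 1: merge R2<->R1 -> R2=(0,0,0) R1=(0,0,0)
Op 2: inc R1 by 2 -> R1=(0,2,0) value=2
Op 3: inc R1 by 4 -> R1=(0,6,0) value=6
Op 4: inc R2 by 4 -> R2=(0,0,4) value=4
Op 5: merge R2<->R1 -> R2=(0,6,4) R1=(0,6,4)
Op 6: inc R2 by 2 -> R2=(0,6,6) value=12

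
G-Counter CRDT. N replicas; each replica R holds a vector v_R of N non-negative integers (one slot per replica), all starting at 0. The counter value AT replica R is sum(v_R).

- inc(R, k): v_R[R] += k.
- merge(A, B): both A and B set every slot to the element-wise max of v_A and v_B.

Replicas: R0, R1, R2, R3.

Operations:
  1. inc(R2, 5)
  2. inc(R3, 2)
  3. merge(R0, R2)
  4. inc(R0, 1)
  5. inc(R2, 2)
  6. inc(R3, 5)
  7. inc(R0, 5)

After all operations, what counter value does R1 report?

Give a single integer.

Answer: 0

Derivation:
Op 1: inc R2 by 5 -> R2=(0,0,5,0) value=5
Op 2: inc R3 by 2 -> R3=(0,0,0,2) value=2
Op 3: merge R0<->R2 -> R0=(0,0,5,0) R2=(0,0,5,0)
Op 4: inc R0 by 1 -> R0=(1,0,5,0) value=6
Op 5: inc R2 by 2 -> R2=(0,0,7,0) value=7
Op 6: inc R3 by 5 -> R3=(0,0,0,7) value=7
Op 7: inc R0 by 5 -> R0=(6,0,5,0) value=11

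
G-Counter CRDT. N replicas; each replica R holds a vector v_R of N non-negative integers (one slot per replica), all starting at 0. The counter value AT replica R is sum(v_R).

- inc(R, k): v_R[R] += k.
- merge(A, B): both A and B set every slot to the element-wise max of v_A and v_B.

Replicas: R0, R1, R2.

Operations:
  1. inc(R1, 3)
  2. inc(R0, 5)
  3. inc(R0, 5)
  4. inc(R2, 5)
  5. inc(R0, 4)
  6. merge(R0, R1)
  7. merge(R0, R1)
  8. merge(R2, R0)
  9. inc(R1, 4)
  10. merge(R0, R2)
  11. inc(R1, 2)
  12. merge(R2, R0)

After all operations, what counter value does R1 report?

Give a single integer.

Op 1: inc R1 by 3 -> R1=(0,3,0) value=3
Op 2: inc R0 by 5 -> R0=(5,0,0) value=5
Op 3: inc R0 by 5 -> R0=(10,0,0) value=10
Op 4: inc R2 by 5 -> R2=(0,0,5) value=5
Op 5: inc R0 by 4 -> R0=(14,0,0) value=14
Op 6: merge R0<->R1 -> R0=(14,3,0) R1=(14,3,0)
Op 7: merge R0<->R1 -> R0=(14,3,0) R1=(14,3,0)
Op 8: merge R2<->R0 -> R2=(14,3,5) R0=(14,3,5)
Op 9: inc R1 by 4 -> R1=(14,7,0) value=21
Op 10: merge R0<->R2 -> R0=(14,3,5) R2=(14,3,5)
Op 11: inc R1 by 2 -> R1=(14,9,0) value=23
Op 12: merge R2<->R0 -> R2=(14,3,5) R0=(14,3,5)

Answer: 23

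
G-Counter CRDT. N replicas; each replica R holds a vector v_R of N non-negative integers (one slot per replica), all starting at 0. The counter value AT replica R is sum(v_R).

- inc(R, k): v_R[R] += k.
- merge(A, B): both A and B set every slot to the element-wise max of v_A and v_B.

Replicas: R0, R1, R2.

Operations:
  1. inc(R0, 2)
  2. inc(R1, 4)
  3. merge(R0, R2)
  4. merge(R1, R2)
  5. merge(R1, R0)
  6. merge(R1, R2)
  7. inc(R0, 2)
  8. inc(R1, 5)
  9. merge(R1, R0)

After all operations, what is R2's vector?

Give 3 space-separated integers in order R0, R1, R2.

Answer: 2 4 0

Derivation:
Op 1: inc R0 by 2 -> R0=(2,0,0) value=2
Op 2: inc R1 by 4 -> R1=(0,4,0) value=4
Op 3: merge R0<->R2 -> R0=(2,0,0) R2=(2,0,0)
Op 4: merge R1<->R2 -> R1=(2,4,0) R2=(2,4,0)
Op 5: merge R1<->R0 -> R1=(2,4,0) R0=(2,4,0)
Op 6: merge R1<->R2 -> R1=(2,4,0) R2=(2,4,0)
Op 7: inc R0 by 2 -> R0=(4,4,0) value=8
Op 8: inc R1 by 5 -> R1=(2,9,0) value=11
Op 9: merge R1<->R0 -> R1=(4,9,0) R0=(4,9,0)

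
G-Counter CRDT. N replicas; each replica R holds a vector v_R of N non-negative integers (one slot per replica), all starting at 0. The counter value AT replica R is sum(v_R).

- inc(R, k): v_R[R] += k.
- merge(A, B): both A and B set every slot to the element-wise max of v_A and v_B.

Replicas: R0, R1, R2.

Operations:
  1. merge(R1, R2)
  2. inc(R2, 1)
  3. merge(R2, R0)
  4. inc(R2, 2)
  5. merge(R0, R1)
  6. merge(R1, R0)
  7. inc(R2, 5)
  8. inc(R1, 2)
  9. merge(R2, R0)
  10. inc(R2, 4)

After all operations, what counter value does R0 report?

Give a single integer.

Answer: 8

Derivation:
Op 1: merge R1<->R2 -> R1=(0,0,0) R2=(0,0,0)
Op 2: inc R2 by 1 -> R2=(0,0,1) value=1
Op 3: merge R2<->R0 -> R2=(0,0,1) R0=(0,0,1)
Op 4: inc R2 by 2 -> R2=(0,0,3) value=3
Op 5: merge R0<->R1 -> R0=(0,0,1) R1=(0,0,1)
Op 6: merge R1<->R0 -> R1=(0,0,1) R0=(0,0,1)
Op 7: inc R2 by 5 -> R2=(0,0,8) value=8
Op 8: inc R1 by 2 -> R1=(0,2,1) value=3
Op 9: merge R2<->R0 -> R2=(0,0,8) R0=(0,0,8)
Op 10: inc R2 by 4 -> R2=(0,0,12) value=12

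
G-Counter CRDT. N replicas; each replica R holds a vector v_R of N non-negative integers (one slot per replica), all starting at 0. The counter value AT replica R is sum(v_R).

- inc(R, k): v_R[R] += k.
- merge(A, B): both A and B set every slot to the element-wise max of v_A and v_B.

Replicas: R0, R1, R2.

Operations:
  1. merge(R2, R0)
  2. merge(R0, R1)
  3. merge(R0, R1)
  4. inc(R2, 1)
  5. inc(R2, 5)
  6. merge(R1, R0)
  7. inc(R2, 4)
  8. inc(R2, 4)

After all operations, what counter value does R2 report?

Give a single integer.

Answer: 14

Derivation:
Op 1: merge R2<->R0 -> R2=(0,0,0) R0=(0,0,0)
Op 2: merge R0<->R1 -> R0=(0,0,0) R1=(0,0,0)
Op 3: merge R0<->R1 -> R0=(0,0,0) R1=(0,0,0)
Op 4: inc R2 by 1 -> R2=(0,0,1) value=1
Op 5: inc R2 by 5 -> R2=(0,0,6) value=6
Op 6: merge R1<->R0 -> R1=(0,0,0) R0=(0,0,0)
Op 7: inc R2 by 4 -> R2=(0,0,10) value=10
Op 8: inc R2 by 4 -> R2=(0,0,14) value=14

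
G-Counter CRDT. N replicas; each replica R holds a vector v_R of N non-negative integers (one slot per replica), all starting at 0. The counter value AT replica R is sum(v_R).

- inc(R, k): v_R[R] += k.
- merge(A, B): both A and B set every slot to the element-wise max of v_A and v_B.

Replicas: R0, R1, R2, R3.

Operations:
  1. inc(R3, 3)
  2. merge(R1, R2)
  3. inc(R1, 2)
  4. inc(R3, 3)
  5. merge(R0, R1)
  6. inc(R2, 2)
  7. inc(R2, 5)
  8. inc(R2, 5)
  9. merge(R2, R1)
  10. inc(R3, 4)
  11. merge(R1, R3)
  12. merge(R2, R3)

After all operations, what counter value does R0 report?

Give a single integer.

Answer: 2

Derivation:
Op 1: inc R3 by 3 -> R3=(0,0,0,3) value=3
Op 2: merge R1<->R2 -> R1=(0,0,0,0) R2=(0,0,0,0)
Op 3: inc R1 by 2 -> R1=(0,2,0,0) value=2
Op 4: inc R3 by 3 -> R3=(0,0,0,6) value=6
Op 5: merge R0<->R1 -> R0=(0,2,0,0) R1=(0,2,0,0)
Op 6: inc R2 by 2 -> R2=(0,0,2,0) value=2
Op 7: inc R2 by 5 -> R2=(0,0,7,0) value=7
Op 8: inc R2 by 5 -> R2=(0,0,12,0) value=12
Op 9: merge R2<->R1 -> R2=(0,2,12,0) R1=(0,2,12,0)
Op 10: inc R3 by 4 -> R3=(0,0,0,10) value=10
Op 11: merge R1<->R3 -> R1=(0,2,12,10) R3=(0,2,12,10)
Op 12: merge R2<->R3 -> R2=(0,2,12,10) R3=(0,2,12,10)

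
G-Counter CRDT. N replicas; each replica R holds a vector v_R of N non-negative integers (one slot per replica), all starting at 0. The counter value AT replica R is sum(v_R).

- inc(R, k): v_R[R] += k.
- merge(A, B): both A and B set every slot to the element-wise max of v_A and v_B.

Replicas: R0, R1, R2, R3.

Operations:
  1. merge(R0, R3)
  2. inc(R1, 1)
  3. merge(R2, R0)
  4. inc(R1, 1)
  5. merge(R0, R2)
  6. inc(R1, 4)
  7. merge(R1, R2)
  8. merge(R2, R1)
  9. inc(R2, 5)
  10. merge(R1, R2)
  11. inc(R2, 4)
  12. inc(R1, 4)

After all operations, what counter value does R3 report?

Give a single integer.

Op 1: merge R0<->R3 -> R0=(0,0,0,0) R3=(0,0,0,0)
Op 2: inc R1 by 1 -> R1=(0,1,0,0) value=1
Op 3: merge R2<->R0 -> R2=(0,0,0,0) R0=(0,0,0,0)
Op 4: inc R1 by 1 -> R1=(0,2,0,0) value=2
Op 5: merge R0<->R2 -> R0=(0,0,0,0) R2=(0,0,0,0)
Op 6: inc R1 by 4 -> R1=(0,6,0,0) value=6
Op 7: merge R1<->R2 -> R1=(0,6,0,0) R2=(0,6,0,0)
Op 8: merge R2<->R1 -> R2=(0,6,0,0) R1=(0,6,0,0)
Op 9: inc R2 by 5 -> R2=(0,6,5,0) value=11
Op 10: merge R1<->R2 -> R1=(0,6,5,0) R2=(0,6,5,0)
Op 11: inc R2 by 4 -> R2=(0,6,9,0) value=15
Op 12: inc R1 by 4 -> R1=(0,10,5,0) value=15

Answer: 0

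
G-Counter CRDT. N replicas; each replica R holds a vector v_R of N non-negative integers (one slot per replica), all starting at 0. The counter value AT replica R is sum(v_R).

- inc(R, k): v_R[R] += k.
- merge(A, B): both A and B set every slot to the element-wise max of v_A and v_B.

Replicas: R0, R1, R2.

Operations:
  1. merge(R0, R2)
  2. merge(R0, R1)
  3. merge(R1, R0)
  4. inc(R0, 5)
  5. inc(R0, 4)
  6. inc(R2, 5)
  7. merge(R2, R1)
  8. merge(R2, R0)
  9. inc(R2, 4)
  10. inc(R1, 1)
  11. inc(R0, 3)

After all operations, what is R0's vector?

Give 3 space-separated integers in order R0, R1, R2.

Answer: 12 0 5

Derivation:
Op 1: merge R0<->R2 -> R0=(0,0,0) R2=(0,0,0)
Op 2: merge R0<->R1 -> R0=(0,0,0) R1=(0,0,0)
Op 3: merge R1<->R0 -> R1=(0,0,0) R0=(0,0,0)
Op 4: inc R0 by 5 -> R0=(5,0,0) value=5
Op 5: inc R0 by 4 -> R0=(9,0,0) value=9
Op 6: inc R2 by 5 -> R2=(0,0,5) value=5
Op 7: merge R2<->R1 -> R2=(0,0,5) R1=(0,0,5)
Op 8: merge R2<->R0 -> R2=(9,0,5) R0=(9,0,5)
Op 9: inc R2 by 4 -> R2=(9,0,9) value=18
Op 10: inc R1 by 1 -> R1=(0,1,5) value=6
Op 11: inc R0 by 3 -> R0=(12,0,5) value=17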